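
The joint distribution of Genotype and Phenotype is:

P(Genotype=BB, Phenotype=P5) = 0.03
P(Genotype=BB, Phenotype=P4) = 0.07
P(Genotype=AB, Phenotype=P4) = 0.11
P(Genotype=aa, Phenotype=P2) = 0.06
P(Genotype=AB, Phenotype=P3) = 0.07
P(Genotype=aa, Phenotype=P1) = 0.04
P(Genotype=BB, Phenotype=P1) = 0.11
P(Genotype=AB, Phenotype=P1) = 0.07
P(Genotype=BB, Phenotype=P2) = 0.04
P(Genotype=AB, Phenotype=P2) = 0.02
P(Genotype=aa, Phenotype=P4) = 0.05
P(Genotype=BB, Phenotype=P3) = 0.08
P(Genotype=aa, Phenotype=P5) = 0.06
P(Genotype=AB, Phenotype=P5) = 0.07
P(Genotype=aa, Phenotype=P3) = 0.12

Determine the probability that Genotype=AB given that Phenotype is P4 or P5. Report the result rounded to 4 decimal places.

P(Phenotype=P4) = 0.05 + 0.11 + 0.07 = 0.23.
P(Phenotype=P5) = 0.06 + 0.07 + 0.03 = 0.16.
P(Phenotype ∈ {P4, P5}) = 0.23 + 0.16 = 0.39; P(Genotype=AB, Phenotype ∈ {P4, P5}) = 0.11 + 0.07 = 0.18.
P(Genotype=AB | Phenotype ∈ {P4, P5}) = 0.18/0.39 = 0.4615.

0.4615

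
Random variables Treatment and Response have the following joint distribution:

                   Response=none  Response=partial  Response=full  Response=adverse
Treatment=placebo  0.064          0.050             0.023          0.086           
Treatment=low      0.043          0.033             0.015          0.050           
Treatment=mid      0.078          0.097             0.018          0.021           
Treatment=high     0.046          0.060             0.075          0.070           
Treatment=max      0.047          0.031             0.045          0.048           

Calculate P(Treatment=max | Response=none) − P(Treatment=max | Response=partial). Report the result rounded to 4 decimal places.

0.0547

P(Response=none) = 0.064 + 0.043 + 0.078 + 0.046 + 0.047 = 0.278; P(Treatment=max | Response=none) = 0.047/0.278 = 0.16906.
P(Response=partial) = 0.050 + 0.033 + 0.097 + 0.060 + 0.031 = 0.271; P(Treatment=max | Response=partial) = 0.031/0.271 = 0.11439.
Difference = 0.0547.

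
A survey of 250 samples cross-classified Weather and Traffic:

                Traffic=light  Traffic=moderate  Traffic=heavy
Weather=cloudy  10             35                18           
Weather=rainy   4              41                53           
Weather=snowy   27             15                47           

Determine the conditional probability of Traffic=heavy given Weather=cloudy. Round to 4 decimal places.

0.2857

Total with Weather=cloudy: 10 + 35 + 18 = 63.
P(Traffic=heavy | Weather=cloudy) = 18/63 = 0.2857.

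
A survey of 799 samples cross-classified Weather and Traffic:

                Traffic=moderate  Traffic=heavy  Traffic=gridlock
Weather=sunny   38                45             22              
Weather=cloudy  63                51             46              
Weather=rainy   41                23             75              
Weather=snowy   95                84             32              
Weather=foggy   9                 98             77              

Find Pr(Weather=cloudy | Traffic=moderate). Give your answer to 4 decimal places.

0.2561

Total with Traffic=moderate: 38 + 63 + 41 + 95 + 9 = 246.
P(Weather=cloudy | Traffic=moderate) = 63/246 = 0.2561.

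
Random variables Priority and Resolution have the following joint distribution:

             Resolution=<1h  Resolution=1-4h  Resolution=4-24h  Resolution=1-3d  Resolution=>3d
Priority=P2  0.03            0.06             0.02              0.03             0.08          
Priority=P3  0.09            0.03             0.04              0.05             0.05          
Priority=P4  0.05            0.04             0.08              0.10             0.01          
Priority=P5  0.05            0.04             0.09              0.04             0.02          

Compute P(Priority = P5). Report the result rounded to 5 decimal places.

P(Priority=P5) = 0.05 + 0.04 + 0.09 + 0.04 + 0.02 = 0.24.

0.24000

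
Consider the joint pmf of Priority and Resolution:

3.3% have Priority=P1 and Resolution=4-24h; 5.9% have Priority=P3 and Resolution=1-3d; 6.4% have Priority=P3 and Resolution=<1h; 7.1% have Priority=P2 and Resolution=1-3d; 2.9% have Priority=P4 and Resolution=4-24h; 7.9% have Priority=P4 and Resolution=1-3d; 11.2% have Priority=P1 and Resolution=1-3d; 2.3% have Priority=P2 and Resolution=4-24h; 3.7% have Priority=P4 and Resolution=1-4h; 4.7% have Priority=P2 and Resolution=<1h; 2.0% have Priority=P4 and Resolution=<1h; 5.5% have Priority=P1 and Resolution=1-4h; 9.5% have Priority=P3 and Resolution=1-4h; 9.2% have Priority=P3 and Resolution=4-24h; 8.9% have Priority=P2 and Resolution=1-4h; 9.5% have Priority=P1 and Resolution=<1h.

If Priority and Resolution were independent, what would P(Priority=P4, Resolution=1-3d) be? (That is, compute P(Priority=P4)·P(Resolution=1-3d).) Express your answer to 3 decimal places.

P(Priority=P4) = 0.020 + 0.037 + 0.029 + 0.079 = 0.165.
P(Resolution=1-3d) = 0.112 + 0.071 + 0.059 + 0.079 = 0.321.
Product: 0.165 × 0.321 = 0.053.

0.053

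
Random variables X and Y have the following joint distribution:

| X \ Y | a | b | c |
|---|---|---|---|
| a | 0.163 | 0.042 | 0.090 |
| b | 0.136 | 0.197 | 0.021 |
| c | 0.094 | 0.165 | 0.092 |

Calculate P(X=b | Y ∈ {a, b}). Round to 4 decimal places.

0.4178

P(Y=a) = 0.163 + 0.136 + 0.094 = 0.393.
P(Y=b) = 0.042 + 0.197 + 0.165 = 0.404.
P(Y ∈ {a, b}) = 0.393 + 0.404 = 0.797; P(X=b, Y ∈ {a, b}) = 0.136 + 0.197 = 0.333.
P(X=b | Y ∈ {a, b}) = 0.333/0.797 = 0.4178.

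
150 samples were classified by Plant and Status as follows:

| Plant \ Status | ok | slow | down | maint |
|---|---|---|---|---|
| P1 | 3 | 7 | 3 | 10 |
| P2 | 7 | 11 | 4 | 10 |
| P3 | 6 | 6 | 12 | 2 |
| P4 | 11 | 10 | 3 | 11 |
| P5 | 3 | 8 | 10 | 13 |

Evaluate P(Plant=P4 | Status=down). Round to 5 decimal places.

Total with Status=down: 3 + 4 + 12 + 3 + 10 = 32.
P(Plant=P4 | Status=down) = 3/32 = 0.09375.

0.09375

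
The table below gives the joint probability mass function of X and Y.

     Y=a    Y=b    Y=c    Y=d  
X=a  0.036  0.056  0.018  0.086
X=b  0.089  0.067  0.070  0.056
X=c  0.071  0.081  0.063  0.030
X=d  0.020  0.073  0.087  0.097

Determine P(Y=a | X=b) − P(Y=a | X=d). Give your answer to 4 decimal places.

0.2434

P(X=b) = 0.089 + 0.067 + 0.070 + 0.056 = 0.282; P(Y=a | X=b) = 0.089/0.282 = 0.31560.
P(X=d) = 0.020 + 0.073 + 0.087 + 0.097 = 0.277; P(Y=a | X=d) = 0.020/0.277 = 0.07220.
Difference = 0.2434.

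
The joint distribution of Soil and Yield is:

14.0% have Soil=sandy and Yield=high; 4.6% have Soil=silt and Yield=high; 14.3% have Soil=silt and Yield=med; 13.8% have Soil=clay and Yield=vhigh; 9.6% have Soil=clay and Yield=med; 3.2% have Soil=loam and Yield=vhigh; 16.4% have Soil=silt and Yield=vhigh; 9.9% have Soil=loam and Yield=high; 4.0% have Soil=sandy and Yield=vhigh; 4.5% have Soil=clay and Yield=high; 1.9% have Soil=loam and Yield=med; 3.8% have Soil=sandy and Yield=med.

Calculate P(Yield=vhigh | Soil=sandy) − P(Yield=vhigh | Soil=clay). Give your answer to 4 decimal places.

P(Soil=sandy) = 0.038 + 0.140 + 0.040 = 0.218; P(Yield=vhigh | Soil=sandy) = 0.040/0.218 = 0.18349.
P(Soil=clay) = 0.096 + 0.045 + 0.138 = 0.279; P(Yield=vhigh | Soil=clay) = 0.138/0.279 = 0.49462.
Difference = -0.3111.

-0.3111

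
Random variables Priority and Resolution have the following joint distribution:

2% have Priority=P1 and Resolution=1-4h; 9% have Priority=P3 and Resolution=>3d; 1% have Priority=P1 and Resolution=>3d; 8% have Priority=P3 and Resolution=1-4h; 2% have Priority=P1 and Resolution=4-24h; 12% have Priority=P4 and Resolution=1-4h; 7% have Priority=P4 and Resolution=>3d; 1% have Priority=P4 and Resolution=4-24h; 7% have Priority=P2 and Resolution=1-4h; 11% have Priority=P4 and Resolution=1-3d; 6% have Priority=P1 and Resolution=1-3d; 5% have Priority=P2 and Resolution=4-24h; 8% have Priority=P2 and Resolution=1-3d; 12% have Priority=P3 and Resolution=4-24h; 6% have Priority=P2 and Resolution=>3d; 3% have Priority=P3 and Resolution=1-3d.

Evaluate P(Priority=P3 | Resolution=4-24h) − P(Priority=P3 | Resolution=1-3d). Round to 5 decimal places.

P(Resolution=4-24h) = 0.02 + 0.05 + 0.12 + 0.01 = 0.20; P(Priority=P3 | Resolution=4-24h) = 0.12/0.20 = 0.600000.
P(Resolution=1-3d) = 0.06 + 0.08 + 0.03 + 0.11 = 0.28; P(Priority=P3 | Resolution=1-3d) = 0.03/0.28 = 0.107143.
Difference = 0.49286.

0.49286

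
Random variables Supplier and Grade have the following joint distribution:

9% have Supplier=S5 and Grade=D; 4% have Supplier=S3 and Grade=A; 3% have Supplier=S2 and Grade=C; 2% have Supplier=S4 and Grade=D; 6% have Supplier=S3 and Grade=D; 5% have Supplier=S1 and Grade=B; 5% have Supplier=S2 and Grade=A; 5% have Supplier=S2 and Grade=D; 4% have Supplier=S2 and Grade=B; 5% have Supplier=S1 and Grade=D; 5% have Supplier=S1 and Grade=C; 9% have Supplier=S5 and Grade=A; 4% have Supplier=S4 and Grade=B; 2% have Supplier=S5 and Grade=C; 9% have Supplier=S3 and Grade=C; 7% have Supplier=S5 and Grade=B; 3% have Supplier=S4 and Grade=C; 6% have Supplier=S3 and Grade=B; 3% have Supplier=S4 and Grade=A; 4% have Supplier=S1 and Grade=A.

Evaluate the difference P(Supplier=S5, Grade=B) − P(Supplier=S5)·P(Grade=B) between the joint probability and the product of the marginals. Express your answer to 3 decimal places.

P(Supplier=S5) = 0.09 + 0.07 + 0.02 + 0.09 = 0.27.
P(Grade=B) = 0.05 + 0.04 + 0.06 + 0.04 + 0.07 = 0.26.
P(Supplier=S5, Grade=B) − P(Supplier=S5)P(Grade=B) = 0.07 − 0.27×0.26 = -0.000.

-0.000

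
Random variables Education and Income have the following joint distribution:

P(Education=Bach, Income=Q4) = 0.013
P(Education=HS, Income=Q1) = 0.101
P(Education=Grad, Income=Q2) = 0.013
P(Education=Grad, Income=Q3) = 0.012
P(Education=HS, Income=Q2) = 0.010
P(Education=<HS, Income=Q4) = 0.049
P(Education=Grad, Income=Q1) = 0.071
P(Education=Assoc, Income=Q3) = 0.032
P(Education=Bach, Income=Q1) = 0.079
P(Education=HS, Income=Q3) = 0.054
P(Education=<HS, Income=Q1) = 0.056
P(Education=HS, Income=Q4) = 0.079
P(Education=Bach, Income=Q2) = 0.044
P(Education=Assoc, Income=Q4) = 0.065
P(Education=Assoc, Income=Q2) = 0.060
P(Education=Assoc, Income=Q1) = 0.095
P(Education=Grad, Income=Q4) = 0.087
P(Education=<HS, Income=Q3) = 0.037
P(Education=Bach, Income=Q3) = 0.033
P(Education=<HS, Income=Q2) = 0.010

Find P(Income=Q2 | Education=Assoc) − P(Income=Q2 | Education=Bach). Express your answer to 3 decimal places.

-0.022

P(Education=Assoc) = 0.095 + 0.060 + 0.032 + 0.065 = 0.252; P(Income=Q2 | Education=Assoc) = 0.060/0.252 = 0.2381.
P(Education=Bach) = 0.079 + 0.044 + 0.033 + 0.013 = 0.169; P(Income=Q2 | Education=Bach) = 0.044/0.169 = 0.2604.
Difference = -0.022.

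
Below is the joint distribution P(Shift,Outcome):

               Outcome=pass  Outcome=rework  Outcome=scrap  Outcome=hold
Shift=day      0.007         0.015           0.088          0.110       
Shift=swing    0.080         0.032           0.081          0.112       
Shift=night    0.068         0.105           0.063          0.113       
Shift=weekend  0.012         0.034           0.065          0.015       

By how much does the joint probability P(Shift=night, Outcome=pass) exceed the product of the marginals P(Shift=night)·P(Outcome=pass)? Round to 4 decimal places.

P(Shift=night) = 0.068 + 0.105 + 0.063 + 0.113 = 0.349.
P(Outcome=pass) = 0.007 + 0.080 + 0.068 + 0.012 = 0.167.
P(Shift=night, Outcome=pass) − P(Shift=night)P(Outcome=pass) = 0.068 − 0.349×0.167 = 0.0097.

0.0097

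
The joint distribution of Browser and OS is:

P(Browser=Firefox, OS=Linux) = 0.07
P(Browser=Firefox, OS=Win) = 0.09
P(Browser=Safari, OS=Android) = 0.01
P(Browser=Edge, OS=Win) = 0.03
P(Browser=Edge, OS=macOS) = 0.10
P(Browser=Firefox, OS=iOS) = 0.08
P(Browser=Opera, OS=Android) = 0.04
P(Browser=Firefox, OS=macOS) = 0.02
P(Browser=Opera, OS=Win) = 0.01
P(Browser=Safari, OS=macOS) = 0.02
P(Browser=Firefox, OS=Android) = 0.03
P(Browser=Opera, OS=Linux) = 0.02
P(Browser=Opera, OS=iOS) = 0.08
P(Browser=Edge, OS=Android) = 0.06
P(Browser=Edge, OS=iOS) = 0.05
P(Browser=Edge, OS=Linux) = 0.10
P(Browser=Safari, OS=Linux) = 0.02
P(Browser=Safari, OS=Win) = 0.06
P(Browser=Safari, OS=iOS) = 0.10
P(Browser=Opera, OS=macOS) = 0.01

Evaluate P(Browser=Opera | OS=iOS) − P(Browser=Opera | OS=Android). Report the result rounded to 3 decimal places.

P(OS=iOS) = 0.08 + 0.10 + 0.05 + 0.08 = 0.31; P(Browser=Opera | OS=iOS) = 0.08/0.31 = 0.2581.
P(OS=Android) = 0.03 + 0.01 + 0.06 + 0.04 = 0.14; P(Browser=Opera | OS=Android) = 0.04/0.14 = 0.2857.
Difference = -0.028.

-0.028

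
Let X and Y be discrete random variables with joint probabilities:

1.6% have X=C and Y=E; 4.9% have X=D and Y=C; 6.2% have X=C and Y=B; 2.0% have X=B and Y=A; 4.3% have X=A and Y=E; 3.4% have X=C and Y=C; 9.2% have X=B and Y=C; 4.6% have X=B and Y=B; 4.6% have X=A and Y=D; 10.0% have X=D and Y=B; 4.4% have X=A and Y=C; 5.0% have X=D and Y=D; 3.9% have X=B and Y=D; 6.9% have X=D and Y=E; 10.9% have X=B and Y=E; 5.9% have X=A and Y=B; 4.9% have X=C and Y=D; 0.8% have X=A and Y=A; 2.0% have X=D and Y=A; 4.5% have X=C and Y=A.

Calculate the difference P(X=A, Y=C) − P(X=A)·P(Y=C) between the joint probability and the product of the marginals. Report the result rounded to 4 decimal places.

0.0002

P(X=A) = 0.008 + 0.059 + 0.044 + 0.046 + 0.043 = 0.200.
P(Y=C) = 0.044 + 0.092 + 0.034 + 0.049 = 0.219.
P(X=A, Y=C) − P(X=A)P(Y=C) = 0.044 − 0.200×0.219 = 0.0002.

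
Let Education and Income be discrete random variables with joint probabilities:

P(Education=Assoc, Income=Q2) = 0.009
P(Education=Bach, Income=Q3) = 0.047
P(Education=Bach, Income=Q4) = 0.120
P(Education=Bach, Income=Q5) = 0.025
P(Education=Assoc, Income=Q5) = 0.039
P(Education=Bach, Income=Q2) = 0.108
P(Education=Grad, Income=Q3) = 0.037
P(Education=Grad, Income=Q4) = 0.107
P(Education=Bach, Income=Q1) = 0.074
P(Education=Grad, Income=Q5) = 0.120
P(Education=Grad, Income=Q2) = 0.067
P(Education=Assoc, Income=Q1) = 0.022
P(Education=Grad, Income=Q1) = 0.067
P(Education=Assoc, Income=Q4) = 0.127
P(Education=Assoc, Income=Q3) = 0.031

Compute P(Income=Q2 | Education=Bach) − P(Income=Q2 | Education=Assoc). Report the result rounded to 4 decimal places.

0.2493

P(Education=Bach) = 0.074 + 0.108 + 0.047 + 0.120 + 0.025 = 0.374; P(Income=Q2 | Education=Bach) = 0.108/0.374 = 0.28877.
P(Education=Assoc) = 0.022 + 0.009 + 0.031 + 0.127 + 0.039 = 0.228; P(Income=Q2 | Education=Assoc) = 0.009/0.228 = 0.03947.
Difference = 0.2493.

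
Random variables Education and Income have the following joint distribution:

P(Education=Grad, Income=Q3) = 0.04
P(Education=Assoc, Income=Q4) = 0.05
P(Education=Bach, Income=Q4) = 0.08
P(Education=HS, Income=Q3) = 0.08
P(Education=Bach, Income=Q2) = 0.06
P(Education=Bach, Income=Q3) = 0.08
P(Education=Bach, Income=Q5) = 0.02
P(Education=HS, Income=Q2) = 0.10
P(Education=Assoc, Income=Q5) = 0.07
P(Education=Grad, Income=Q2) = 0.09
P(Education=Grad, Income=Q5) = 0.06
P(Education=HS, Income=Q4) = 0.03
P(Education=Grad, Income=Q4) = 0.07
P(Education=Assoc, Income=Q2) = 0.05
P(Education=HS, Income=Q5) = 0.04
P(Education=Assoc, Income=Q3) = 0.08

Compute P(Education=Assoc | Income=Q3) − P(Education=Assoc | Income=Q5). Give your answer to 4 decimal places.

-0.0827

P(Income=Q3) = 0.08 + 0.08 + 0.08 + 0.04 = 0.28; P(Education=Assoc | Income=Q3) = 0.08/0.28 = 0.28571.
P(Income=Q5) = 0.04 + 0.07 + 0.02 + 0.06 = 0.19; P(Education=Assoc | Income=Q5) = 0.07/0.19 = 0.36842.
Difference = -0.0827.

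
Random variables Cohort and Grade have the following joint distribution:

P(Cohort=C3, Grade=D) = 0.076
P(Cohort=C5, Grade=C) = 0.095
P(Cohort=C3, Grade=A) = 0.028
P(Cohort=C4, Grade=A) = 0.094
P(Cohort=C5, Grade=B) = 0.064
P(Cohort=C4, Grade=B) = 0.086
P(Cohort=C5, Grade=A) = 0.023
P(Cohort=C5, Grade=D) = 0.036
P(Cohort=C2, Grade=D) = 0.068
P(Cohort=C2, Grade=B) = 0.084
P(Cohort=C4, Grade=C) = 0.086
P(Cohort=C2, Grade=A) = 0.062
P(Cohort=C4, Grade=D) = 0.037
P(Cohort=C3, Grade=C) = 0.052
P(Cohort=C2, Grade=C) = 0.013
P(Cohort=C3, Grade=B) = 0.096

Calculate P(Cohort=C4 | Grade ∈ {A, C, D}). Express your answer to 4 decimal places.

0.3239

P(Grade=A) = 0.062 + 0.028 + 0.094 + 0.023 = 0.207.
P(Grade=C) = 0.013 + 0.052 + 0.086 + 0.095 = 0.246.
P(Grade=D) = 0.068 + 0.076 + 0.037 + 0.036 = 0.217.
P(Grade ∈ {A, C, D}) = 0.207 + 0.246 + 0.217 = 0.670; P(Cohort=C4, Grade ∈ {A, C, D}) = 0.094 + 0.086 + 0.037 = 0.217.
P(Cohort=C4 | Grade ∈ {A, C, D}) = 0.217/0.670 = 0.3239.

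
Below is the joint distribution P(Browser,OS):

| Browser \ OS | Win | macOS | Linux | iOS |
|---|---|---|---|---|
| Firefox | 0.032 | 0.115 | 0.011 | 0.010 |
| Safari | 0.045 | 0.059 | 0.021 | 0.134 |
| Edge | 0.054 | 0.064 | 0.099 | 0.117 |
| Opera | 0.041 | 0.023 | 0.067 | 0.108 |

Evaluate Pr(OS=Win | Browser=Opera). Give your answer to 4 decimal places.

P(Browser=Opera) = 0.041 + 0.023 + 0.067 + 0.108 = 0.239.
P(OS=Win | Browser=Opera) = 0.041/0.239 = 0.1715.

0.1715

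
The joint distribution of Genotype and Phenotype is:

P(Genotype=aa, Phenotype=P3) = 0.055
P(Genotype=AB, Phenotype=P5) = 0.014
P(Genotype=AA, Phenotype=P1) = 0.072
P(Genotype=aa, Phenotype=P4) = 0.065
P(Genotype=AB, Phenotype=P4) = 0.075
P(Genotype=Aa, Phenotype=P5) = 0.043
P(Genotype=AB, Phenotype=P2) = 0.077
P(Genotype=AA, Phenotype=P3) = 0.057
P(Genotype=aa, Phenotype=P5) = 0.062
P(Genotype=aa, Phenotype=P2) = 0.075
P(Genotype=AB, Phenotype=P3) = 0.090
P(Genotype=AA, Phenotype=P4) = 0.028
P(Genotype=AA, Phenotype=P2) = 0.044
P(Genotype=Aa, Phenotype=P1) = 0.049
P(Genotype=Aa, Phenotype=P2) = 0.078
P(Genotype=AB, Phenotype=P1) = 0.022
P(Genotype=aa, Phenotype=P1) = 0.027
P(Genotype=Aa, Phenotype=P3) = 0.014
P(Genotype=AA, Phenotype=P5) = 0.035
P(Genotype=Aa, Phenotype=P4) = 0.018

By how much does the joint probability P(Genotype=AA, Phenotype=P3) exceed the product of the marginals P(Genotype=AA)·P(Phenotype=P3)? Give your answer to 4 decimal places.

P(Genotype=AA) = 0.072 + 0.044 + 0.057 + 0.028 + 0.035 = 0.236.
P(Phenotype=P3) = 0.057 + 0.014 + 0.055 + 0.090 = 0.216.
P(Genotype=AA, Phenotype=P3) − P(Genotype=AA)P(Phenotype=P3) = 0.057 − 0.236×0.216 = 0.0060.

0.0060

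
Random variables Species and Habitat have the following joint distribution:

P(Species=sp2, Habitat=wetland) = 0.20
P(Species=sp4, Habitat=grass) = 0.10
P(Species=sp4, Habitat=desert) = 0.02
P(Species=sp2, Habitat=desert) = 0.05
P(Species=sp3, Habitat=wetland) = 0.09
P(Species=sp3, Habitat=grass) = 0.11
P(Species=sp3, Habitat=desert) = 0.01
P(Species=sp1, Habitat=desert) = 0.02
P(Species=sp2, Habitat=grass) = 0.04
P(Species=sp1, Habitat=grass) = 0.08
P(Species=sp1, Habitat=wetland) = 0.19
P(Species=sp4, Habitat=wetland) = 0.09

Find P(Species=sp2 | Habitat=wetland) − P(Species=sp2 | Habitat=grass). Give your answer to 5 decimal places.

0.22967

P(Habitat=wetland) = 0.19 + 0.20 + 0.09 + 0.09 = 0.57; P(Species=sp2 | Habitat=wetland) = 0.20/0.57 = 0.350877.
P(Habitat=grass) = 0.08 + 0.04 + 0.11 + 0.10 = 0.33; P(Species=sp2 | Habitat=grass) = 0.04/0.33 = 0.121212.
Difference = 0.22967.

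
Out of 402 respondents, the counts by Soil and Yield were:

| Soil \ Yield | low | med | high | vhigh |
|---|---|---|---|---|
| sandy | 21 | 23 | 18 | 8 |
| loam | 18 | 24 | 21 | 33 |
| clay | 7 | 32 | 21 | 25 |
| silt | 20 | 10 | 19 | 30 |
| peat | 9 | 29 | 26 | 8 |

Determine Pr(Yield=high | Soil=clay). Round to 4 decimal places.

0.2471

Total with Soil=clay: 7 + 32 + 21 + 25 = 85.
P(Yield=high | Soil=clay) = 21/85 = 0.2471.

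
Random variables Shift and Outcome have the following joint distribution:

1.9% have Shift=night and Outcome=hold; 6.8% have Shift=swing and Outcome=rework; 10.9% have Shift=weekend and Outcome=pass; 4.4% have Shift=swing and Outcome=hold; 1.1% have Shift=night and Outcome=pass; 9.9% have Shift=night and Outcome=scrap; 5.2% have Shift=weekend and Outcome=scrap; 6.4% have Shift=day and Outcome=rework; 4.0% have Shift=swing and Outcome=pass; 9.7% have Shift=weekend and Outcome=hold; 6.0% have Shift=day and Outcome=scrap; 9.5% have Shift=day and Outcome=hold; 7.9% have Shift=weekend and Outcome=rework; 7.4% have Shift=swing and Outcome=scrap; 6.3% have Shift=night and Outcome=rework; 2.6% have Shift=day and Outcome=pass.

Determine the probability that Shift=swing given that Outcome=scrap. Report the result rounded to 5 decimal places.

P(Outcome=scrap) = 0.060 + 0.074 + 0.099 + 0.052 = 0.285.
P(Shift=swing | Outcome=scrap) = 0.074/0.285 = 0.25965.

0.25965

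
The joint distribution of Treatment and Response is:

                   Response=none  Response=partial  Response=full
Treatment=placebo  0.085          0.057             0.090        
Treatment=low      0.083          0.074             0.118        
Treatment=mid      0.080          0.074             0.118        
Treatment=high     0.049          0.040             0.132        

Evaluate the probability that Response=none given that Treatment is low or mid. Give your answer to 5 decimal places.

P(Treatment=low) = 0.083 + 0.074 + 0.118 = 0.275.
P(Treatment=mid) = 0.080 + 0.074 + 0.118 = 0.272.
P(Treatment ∈ {low, mid}) = 0.275 + 0.272 = 0.547; P(Response=none, Treatment ∈ {low, mid}) = 0.083 + 0.080 = 0.163.
P(Response=none | Treatment ∈ {low, mid}) = 0.163/0.547 = 0.29799.

0.29799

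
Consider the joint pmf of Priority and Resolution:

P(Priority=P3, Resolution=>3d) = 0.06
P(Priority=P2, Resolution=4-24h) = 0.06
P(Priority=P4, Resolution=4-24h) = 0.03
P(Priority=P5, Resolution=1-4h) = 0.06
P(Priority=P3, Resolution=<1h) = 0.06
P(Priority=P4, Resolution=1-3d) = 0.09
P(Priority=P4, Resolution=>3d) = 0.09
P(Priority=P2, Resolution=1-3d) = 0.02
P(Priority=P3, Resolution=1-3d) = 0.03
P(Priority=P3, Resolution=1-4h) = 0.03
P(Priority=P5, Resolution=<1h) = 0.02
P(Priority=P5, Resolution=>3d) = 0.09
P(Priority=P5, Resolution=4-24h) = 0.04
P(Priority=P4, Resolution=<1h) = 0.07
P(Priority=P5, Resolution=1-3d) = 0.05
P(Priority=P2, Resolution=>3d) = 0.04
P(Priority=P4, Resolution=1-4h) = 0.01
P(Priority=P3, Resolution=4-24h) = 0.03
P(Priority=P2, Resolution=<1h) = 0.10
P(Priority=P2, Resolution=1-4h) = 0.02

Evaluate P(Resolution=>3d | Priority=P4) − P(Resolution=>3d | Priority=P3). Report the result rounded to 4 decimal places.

P(Priority=P4) = 0.07 + 0.01 + 0.03 + 0.09 + 0.09 = 0.29; P(Resolution=>3d | Priority=P4) = 0.09/0.29 = 0.31034.
P(Priority=P3) = 0.06 + 0.03 + 0.03 + 0.03 + 0.06 = 0.21; P(Resolution=>3d | Priority=P3) = 0.06/0.21 = 0.28571.
Difference = 0.0246.

0.0246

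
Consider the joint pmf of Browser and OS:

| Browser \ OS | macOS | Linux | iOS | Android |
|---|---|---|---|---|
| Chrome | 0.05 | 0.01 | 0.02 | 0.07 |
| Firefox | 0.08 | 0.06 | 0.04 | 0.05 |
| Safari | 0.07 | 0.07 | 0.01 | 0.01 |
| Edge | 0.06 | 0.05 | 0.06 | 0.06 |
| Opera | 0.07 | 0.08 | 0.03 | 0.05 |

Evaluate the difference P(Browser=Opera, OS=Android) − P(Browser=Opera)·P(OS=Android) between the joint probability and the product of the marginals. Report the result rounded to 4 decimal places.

-0.0052

P(Browser=Opera) = 0.07 + 0.08 + 0.03 + 0.05 = 0.23.
P(OS=Android) = 0.07 + 0.05 + 0.01 + 0.06 + 0.05 = 0.24.
P(Browser=Opera, OS=Android) − P(Browser=Opera)P(OS=Android) = 0.05 − 0.23×0.24 = -0.0052.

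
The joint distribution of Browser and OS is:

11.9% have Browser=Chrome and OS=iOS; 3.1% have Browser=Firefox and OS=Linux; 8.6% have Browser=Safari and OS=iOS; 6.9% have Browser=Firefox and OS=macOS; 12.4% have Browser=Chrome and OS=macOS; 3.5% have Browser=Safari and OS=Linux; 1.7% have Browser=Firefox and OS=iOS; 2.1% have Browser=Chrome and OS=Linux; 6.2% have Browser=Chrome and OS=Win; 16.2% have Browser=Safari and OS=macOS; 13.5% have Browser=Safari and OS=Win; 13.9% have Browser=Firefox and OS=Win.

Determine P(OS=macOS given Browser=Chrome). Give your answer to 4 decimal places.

0.3804

P(Browser=Chrome) = 0.062 + 0.124 + 0.021 + 0.119 = 0.326.
P(OS=macOS | Browser=Chrome) = 0.124/0.326 = 0.3804.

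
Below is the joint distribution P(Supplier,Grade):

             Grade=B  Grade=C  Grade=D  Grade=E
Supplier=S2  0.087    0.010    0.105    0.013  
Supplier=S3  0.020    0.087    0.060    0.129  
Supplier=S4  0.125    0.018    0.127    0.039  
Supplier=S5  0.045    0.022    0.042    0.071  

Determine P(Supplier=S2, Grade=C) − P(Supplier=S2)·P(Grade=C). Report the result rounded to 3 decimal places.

-0.019

P(Supplier=S2) = 0.087 + 0.010 + 0.105 + 0.013 = 0.215.
P(Grade=C) = 0.010 + 0.087 + 0.018 + 0.022 = 0.137.
P(Supplier=S2, Grade=C) − P(Supplier=S2)P(Grade=C) = 0.010 − 0.215×0.137 = -0.019.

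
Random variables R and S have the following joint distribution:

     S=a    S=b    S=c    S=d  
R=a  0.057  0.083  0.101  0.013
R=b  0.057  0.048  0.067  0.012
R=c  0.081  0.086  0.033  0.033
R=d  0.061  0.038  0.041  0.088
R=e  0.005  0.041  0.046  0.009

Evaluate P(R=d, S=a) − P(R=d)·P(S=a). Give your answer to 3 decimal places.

0.001

P(R=d) = 0.061 + 0.038 + 0.041 + 0.088 = 0.228.
P(S=a) = 0.057 + 0.057 + 0.081 + 0.061 + 0.005 = 0.261.
P(R=d, S=a) − P(R=d)P(S=a) = 0.061 − 0.228×0.261 = 0.001.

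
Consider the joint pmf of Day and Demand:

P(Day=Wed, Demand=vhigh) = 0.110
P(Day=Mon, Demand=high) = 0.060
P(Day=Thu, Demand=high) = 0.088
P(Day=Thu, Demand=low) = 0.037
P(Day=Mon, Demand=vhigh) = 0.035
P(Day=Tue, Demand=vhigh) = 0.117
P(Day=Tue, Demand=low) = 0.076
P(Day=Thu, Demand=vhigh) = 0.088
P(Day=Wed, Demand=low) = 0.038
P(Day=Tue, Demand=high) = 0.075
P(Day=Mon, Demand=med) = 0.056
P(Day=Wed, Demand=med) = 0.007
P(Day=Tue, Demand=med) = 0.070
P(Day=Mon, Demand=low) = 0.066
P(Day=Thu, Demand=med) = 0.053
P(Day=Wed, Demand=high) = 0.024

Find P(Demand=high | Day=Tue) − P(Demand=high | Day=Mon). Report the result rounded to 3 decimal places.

-0.055

P(Day=Tue) = 0.076 + 0.070 + 0.075 + 0.117 = 0.338; P(Demand=high | Day=Tue) = 0.075/0.338 = 0.2219.
P(Day=Mon) = 0.066 + 0.056 + 0.060 + 0.035 = 0.217; P(Demand=high | Day=Mon) = 0.060/0.217 = 0.2765.
Difference = -0.055.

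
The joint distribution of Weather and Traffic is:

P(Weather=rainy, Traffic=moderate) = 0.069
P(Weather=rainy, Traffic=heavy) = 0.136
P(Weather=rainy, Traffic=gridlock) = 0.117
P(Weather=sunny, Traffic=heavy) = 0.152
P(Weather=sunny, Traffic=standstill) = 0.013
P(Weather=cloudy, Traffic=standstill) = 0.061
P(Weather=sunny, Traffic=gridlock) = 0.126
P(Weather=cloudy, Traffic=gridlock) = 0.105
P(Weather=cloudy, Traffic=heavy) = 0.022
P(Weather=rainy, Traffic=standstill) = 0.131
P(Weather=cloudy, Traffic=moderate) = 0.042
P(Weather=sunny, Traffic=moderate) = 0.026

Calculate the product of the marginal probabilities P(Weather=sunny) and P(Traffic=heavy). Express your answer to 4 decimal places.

0.0983

P(Weather=sunny) = 0.026 + 0.152 + 0.126 + 0.013 = 0.317.
P(Traffic=heavy) = 0.152 + 0.022 + 0.136 = 0.310.
Product: 0.317 × 0.310 = 0.0983.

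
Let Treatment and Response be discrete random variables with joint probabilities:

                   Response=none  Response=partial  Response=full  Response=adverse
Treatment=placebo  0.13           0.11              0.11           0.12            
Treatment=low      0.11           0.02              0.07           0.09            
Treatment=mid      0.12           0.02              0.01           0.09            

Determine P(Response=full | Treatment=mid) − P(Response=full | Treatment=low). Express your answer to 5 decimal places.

-0.19971

P(Treatment=mid) = 0.12 + 0.02 + 0.01 + 0.09 = 0.24; P(Response=full | Treatment=mid) = 0.01/0.24 = 0.041667.
P(Treatment=low) = 0.11 + 0.02 + 0.07 + 0.09 = 0.29; P(Response=full | Treatment=low) = 0.07/0.29 = 0.241379.
Difference = -0.19971.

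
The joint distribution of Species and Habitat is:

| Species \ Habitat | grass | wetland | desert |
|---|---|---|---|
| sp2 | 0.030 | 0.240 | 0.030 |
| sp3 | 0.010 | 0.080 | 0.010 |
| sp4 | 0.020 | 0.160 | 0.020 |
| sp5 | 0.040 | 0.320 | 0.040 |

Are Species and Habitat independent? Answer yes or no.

yes

Every cell satisfies P(Species,Habitat) = P(Species)·P(Habitat). For instance P(Species=sp5) = 0.400, P(Habitat=desert) = 0.100, and 0.400×0.100 = 0.040 matches the joint entry. So Species and Habitat are independent.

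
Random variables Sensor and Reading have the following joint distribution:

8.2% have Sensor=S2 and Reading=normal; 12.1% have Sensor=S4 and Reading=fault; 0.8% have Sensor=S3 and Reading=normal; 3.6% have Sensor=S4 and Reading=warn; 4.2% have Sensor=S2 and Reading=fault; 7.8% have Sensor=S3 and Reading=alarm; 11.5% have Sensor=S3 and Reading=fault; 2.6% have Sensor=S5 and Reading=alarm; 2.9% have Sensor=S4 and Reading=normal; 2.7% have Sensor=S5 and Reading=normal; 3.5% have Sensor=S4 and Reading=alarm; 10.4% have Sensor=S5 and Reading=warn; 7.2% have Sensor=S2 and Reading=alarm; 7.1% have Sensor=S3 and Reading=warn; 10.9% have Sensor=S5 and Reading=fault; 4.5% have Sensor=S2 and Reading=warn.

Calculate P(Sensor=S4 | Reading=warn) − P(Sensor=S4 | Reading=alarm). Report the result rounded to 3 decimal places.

-0.025

P(Reading=warn) = 0.045 + 0.071 + 0.036 + 0.104 = 0.256; P(Sensor=S4 | Reading=warn) = 0.036/0.256 = 0.1406.
P(Reading=alarm) = 0.072 + 0.078 + 0.035 + 0.026 = 0.211; P(Sensor=S4 | Reading=alarm) = 0.035/0.211 = 0.1659.
Difference = -0.025.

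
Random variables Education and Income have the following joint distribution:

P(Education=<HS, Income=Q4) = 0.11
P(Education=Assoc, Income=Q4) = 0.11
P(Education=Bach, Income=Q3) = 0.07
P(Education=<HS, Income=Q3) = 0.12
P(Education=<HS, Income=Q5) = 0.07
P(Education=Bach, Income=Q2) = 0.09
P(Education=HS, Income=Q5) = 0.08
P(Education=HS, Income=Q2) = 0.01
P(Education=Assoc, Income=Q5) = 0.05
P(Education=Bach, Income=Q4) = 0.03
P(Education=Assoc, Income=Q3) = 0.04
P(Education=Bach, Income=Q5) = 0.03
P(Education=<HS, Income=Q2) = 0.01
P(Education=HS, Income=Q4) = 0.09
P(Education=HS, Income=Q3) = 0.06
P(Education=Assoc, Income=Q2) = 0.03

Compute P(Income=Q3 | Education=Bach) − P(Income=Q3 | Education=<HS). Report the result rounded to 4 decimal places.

P(Education=Bach) = 0.09 + 0.07 + 0.03 + 0.03 = 0.22; P(Income=Q3 | Education=Bach) = 0.07/0.22 = 0.31818.
P(Education=<HS) = 0.01 + 0.12 + 0.11 + 0.07 = 0.31; P(Income=Q3 | Education=<HS) = 0.12/0.31 = 0.38710.
Difference = -0.0689.

-0.0689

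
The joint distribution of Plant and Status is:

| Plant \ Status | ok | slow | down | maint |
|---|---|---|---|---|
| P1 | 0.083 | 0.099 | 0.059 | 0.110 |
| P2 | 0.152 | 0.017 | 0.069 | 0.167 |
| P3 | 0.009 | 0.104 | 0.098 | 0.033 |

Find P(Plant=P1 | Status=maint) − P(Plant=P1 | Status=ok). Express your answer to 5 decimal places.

0.01467

P(Status=maint) = 0.110 + 0.167 + 0.033 = 0.310; P(Plant=P1 | Status=maint) = 0.110/0.310 = 0.354839.
P(Status=ok) = 0.083 + 0.152 + 0.009 = 0.244; P(Plant=P1 | Status=ok) = 0.083/0.244 = 0.340164.
Difference = 0.01467.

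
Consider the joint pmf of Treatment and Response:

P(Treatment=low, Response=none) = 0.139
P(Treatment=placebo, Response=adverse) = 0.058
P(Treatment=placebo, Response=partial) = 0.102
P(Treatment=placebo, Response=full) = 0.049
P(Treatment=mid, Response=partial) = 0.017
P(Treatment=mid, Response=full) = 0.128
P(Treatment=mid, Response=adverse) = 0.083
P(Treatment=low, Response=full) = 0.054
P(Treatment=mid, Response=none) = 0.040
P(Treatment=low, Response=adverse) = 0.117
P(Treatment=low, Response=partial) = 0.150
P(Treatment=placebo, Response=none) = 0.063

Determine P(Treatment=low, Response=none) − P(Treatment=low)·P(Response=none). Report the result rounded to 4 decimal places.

0.0277

P(Treatment=low) = 0.139 + 0.150 + 0.054 + 0.117 = 0.460.
P(Response=none) = 0.063 + 0.139 + 0.040 = 0.242.
P(Treatment=low, Response=none) − P(Treatment=low)P(Response=none) = 0.139 − 0.460×0.242 = 0.0277.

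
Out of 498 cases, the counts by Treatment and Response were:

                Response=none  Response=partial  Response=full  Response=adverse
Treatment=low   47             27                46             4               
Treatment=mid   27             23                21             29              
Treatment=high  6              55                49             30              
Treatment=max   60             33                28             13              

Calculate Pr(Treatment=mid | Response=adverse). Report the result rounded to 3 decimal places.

Total with Response=adverse: 4 + 29 + 30 + 13 = 76.
P(Treatment=mid | Response=adverse) = 29/76 = 0.382.

0.382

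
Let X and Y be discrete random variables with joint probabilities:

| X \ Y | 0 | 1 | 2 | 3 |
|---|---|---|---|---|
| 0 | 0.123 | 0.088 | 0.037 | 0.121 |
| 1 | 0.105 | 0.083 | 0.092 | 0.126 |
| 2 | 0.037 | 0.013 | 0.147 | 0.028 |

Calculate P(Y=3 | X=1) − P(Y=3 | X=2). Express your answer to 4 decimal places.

P(X=1) = 0.105 + 0.083 + 0.092 + 0.126 = 0.406; P(Y=3 | X=1) = 0.126/0.406 = 0.31034.
P(X=2) = 0.037 + 0.013 + 0.147 + 0.028 = 0.225; P(Y=3 | X=2) = 0.028/0.225 = 0.12444.
Difference = 0.1859.

0.1859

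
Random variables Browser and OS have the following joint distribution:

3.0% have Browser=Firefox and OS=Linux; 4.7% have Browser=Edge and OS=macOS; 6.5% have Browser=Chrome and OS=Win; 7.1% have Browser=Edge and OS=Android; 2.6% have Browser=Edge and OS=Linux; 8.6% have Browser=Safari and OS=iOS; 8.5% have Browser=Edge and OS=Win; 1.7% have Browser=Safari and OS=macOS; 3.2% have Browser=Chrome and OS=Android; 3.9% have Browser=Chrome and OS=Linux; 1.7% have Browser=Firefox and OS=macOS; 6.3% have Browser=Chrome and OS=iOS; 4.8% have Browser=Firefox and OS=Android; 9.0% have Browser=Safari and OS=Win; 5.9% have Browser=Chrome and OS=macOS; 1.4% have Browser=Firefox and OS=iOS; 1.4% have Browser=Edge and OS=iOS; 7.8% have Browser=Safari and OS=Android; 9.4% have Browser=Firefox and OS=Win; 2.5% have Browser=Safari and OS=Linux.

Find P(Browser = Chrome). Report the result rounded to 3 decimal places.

P(Browser=Chrome) = 0.065 + 0.059 + 0.039 + 0.063 + 0.032 = 0.258.

0.258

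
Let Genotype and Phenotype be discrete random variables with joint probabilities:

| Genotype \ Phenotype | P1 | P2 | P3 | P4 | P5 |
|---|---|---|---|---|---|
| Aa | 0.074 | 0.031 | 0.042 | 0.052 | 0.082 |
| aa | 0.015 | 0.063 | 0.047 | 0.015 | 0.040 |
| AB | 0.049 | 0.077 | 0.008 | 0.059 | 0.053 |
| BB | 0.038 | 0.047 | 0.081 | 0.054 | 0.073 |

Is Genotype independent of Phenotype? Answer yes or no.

no

P(Genotype=AB) = 0.246 and P(Phenotype=P3) = 0.178, so their product is 0.04379, but P(Genotype=AB, Phenotype=P3) = 0.008. Since these differ, Genotype and Phenotype are not independent.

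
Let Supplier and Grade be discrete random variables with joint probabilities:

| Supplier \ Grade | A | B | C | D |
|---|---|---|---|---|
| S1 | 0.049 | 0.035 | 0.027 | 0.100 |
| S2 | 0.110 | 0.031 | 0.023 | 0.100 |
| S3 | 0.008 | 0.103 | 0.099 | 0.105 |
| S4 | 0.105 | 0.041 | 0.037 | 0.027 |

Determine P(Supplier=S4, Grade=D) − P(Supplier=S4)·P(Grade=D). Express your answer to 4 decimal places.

-0.0427

P(Supplier=S4) = 0.105 + 0.041 + 0.037 + 0.027 = 0.210.
P(Grade=D) = 0.100 + 0.100 + 0.105 + 0.027 = 0.332.
P(Supplier=S4, Grade=D) − P(Supplier=S4)P(Grade=D) = 0.027 − 0.210×0.332 = -0.0427.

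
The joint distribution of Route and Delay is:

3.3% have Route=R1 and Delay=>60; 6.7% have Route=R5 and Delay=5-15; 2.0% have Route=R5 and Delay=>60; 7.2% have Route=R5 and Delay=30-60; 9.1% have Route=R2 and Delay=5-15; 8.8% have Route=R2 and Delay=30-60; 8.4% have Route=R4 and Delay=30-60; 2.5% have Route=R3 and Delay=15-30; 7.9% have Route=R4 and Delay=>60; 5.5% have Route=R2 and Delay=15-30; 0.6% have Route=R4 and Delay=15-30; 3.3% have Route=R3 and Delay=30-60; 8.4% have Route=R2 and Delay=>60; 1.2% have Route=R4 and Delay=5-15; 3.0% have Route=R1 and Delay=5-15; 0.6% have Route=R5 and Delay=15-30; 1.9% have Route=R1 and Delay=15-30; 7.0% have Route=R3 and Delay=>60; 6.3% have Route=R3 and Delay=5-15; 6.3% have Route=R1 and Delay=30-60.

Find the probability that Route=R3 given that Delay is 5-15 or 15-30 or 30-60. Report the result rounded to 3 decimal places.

0.169

P(Delay=5-15) = 0.030 + 0.091 + 0.063 + 0.012 + 0.067 = 0.263.
P(Delay=15-30) = 0.019 + 0.055 + 0.025 + 0.006 + 0.006 = 0.111.
P(Delay=30-60) = 0.063 + 0.088 + 0.033 + 0.084 + 0.072 = 0.340.
P(Delay ∈ {5-15, 15-30, 30-60}) = 0.263 + 0.111 + 0.340 = 0.714; P(Route=R3, Delay ∈ {5-15, 15-30, 30-60}) = 0.063 + 0.025 + 0.033 = 0.121.
P(Route=R3 | Delay ∈ {5-15, 15-30, 30-60}) = 0.121/0.714 = 0.169.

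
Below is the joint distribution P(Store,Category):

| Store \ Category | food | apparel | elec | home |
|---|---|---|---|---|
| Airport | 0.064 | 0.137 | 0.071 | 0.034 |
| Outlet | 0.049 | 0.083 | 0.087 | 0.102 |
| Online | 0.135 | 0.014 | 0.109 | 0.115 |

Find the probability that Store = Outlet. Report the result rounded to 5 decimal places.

0.32100

P(Store=Outlet) = 0.049 + 0.083 + 0.087 + 0.102 = 0.321.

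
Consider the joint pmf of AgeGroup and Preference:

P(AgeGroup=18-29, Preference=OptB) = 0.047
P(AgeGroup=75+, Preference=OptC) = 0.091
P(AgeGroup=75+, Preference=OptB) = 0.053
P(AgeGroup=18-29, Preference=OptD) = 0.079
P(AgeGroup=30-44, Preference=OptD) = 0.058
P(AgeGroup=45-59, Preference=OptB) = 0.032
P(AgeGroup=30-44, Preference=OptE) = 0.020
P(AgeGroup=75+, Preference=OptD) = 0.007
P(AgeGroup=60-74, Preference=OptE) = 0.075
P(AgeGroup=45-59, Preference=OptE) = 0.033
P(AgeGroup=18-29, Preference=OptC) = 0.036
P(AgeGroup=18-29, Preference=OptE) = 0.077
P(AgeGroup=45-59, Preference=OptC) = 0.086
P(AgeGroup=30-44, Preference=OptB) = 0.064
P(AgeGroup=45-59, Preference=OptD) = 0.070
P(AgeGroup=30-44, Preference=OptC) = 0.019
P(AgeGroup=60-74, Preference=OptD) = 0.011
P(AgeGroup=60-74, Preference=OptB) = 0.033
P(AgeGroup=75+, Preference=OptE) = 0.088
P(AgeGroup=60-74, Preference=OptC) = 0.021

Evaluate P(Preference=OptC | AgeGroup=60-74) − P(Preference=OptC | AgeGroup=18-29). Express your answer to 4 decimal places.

P(AgeGroup=60-74) = 0.033 + 0.021 + 0.011 + 0.075 = 0.140; P(Preference=OptC | AgeGroup=60-74) = 0.021/0.140 = 0.15000.
P(AgeGroup=18-29) = 0.047 + 0.036 + 0.079 + 0.077 = 0.239; P(Preference=OptC | AgeGroup=18-29) = 0.036/0.239 = 0.15063.
Difference = -0.0006.

-0.0006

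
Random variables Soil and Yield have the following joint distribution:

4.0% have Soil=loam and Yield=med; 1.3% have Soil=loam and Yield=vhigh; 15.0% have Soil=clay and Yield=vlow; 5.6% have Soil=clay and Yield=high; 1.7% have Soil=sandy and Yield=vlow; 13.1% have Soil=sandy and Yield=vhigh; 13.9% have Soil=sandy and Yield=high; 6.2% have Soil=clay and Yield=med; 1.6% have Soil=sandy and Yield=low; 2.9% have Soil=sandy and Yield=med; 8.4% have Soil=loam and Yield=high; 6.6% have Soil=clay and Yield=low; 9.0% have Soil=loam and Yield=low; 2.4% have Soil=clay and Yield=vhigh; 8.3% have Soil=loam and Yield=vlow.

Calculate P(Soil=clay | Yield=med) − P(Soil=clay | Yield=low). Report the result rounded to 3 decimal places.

0.090

P(Yield=med) = 0.029 + 0.040 + 0.062 = 0.131; P(Soil=clay | Yield=med) = 0.062/0.131 = 0.4733.
P(Yield=low) = 0.016 + 0.090 + 0.066 = 0.172; P(Soil=clay | Yield=low) = 0.066/0.172 = 0.3837.
Difference = 0.090.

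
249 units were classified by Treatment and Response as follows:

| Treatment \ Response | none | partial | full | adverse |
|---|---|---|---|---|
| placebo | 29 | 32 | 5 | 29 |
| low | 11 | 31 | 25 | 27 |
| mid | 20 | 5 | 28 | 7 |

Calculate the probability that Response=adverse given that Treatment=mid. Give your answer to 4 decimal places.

0.1167

Total with Treatment=mid: 20 + 5 + 28 + 7 = 60.
P(Response=adverse | Treatment=mid) = 7/60 = 0.1167.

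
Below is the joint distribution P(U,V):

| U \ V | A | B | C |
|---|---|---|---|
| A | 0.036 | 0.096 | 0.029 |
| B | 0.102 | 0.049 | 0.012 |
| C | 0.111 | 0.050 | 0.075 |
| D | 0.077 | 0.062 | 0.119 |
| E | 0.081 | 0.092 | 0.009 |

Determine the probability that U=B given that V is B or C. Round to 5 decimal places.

0.10287

P(V=B) = 0.096 + 0.049 + 0.050 + 0.062 + 0.092 = 0.349.
P(V=C) = 0.029 + 0.012 + 0.075 + 0.119 + 0.009 = 0.244.
P(V ∈ {B, C}) = 0.349 + 0.244 = 0.593; P(U=B, V ∈ {B, C}) = 0.049 + 0.012 = 0.061.
P(U=B | V ∈ {B, C}) = 0.061/0.593 = 0.10287.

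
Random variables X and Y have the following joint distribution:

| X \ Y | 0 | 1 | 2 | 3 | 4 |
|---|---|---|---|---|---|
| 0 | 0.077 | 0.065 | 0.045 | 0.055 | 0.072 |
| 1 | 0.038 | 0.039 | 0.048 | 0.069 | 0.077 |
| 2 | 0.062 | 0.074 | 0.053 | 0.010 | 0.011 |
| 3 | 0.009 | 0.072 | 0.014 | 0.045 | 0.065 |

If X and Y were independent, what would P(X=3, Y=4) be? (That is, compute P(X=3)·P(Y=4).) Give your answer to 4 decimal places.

0.0461

P(X=3) = 0.009 + 0.072 + 0.014 + 0.045 + 0.065 = 0.205.
P(Y=4) = 0.072 + 0.077 + 0.011 + 0.065 = 0.225.
Product: 0.205 × 0.225 = 0.0461.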